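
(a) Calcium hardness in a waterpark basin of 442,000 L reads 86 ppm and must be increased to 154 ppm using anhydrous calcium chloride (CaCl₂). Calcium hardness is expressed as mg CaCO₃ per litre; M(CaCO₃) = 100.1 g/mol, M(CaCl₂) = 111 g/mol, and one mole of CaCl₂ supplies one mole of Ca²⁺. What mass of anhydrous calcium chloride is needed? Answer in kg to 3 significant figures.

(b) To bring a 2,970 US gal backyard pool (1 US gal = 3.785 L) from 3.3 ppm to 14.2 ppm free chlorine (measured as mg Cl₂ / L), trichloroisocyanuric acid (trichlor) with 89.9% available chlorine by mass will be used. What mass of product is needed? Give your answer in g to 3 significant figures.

(a) 33.3 kg; (b) 136 g

(a) Hardness to add: (154 − 86) = 68 mg/L as CaCO₃ × 442,000 L = 30,060 g as CaCO₃.
(a) Moles of Ca²⁺ (1 mol Ca²⁺ ≡ 1 mol CaCO₃): 30,060 / 100.1 g/mol = 300.3 mol.
(a) Mass of CaCl₂: 300.3 × 111 = 33,330 g.

(b) Volume: 2,970 US gal × 3.785 L/gal = 11,241 L.
(b) Chlorine deficit: 14.2 − 3.3 = 10.9 ppm = 10.9 mg/L as Cl₂.
(b) Cl₂ equivalent needed: 10.9 mg/L × 11,241 L = 122,500 mg = 122.5 g.
(b) Product at 89.9% available chlorine: 122.5 / 0.899 = 136.3 g.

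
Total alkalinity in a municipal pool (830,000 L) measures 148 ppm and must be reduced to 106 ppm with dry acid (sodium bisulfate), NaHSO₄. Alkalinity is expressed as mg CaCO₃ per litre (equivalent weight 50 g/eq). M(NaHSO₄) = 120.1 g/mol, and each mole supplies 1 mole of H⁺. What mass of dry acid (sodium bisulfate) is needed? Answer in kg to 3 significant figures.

83.7 kg

Alkalinity to neutralize: (148 − 106) = 42 mg/L as CaCO₃ × 830,000 L = 34,860 g as CaCO₃.
Equivalents of H⁺ required: 34,860 ÷ 50 g/eq = 697.2 eq = 697.2 mol NaHSO₄.
Mass of NaHSO₄: 697.2 × 120.1 = 83,730 g.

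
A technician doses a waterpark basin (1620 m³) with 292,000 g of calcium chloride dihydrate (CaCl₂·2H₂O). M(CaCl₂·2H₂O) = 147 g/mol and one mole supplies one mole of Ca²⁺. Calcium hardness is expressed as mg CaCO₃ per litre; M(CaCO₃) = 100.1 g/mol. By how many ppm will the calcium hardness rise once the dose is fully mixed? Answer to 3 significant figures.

Volume: 1620 m³ = 1,620,000 L.
Moles of Ca²⁺: 292,000 g ÷ 147 g/mol = 1986 mol.
As CaCO₃: 1986 mol × 100.1 g/mol = 198,800 g.
Rise: 198,800 g / 1,620,000 L × 1000 = 122.7 mg/L.

123 ppm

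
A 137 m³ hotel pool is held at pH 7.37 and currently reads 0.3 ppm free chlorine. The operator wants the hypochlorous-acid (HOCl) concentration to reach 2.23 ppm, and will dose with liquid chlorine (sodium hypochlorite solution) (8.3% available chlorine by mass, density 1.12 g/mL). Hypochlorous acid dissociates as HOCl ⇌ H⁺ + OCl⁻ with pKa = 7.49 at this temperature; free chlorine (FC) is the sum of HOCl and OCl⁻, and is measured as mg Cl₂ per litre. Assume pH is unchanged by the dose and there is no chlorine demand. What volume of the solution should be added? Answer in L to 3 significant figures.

Volume: 137 m³ = 137,000 L.
[OCl⁻]/[HOCl] = 10^(pH − pKa) = 10^(7.37 − 7.49) = 0.7586; fraction as HOCl = 1/(1 + 0.7586) = 0.5686.
Free chlorine required for 2.23 ppm HOCl: 2.23 / 0.5686 = 3.922 ppm.
FC to add: 3.922 − 0.3 = 3.622 mg/L as Cl₂.
Cl₂ equivalent: 3.622 mg/L × 137,000 L = 496.2 g.
Product at 8.3% available Cl: 496.2 / 0.083 = 5978 g.
Volume: 5978 g ÷ 1.12 g/mL = 5337 mL.

5.34 L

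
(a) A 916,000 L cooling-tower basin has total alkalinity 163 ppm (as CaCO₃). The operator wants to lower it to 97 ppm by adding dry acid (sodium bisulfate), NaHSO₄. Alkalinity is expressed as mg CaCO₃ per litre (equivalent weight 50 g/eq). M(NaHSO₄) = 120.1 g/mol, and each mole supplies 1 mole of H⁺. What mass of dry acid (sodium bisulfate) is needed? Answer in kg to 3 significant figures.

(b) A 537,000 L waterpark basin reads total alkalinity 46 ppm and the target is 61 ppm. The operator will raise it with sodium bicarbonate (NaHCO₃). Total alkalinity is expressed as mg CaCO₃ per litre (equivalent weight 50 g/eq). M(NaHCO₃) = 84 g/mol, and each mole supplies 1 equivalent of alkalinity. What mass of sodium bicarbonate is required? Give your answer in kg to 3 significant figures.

(a) 145 kg; (b) 13.5 kg

(a) Alkalinity to neutralize: (163 − 97) = 66 mg/L as CaCO₃ × 916,000 L = 60,460 g as CaCO₃.
(a) Equivalents of H⁺ required: 60,460 ÷ 50 g/eq = 1209 eq = 1209 mol NaHSO₄.
(a) Mass of NaHSO₄: 1209 × 120.1 = 145,200 g.

(b) Alkalinity to add: (61 − 46) = 15 mg/L as CaCO₃ × 537,000 L = 8055 g as CaCO₃.
(b) Equivalents: 8055 g ÷ 50 g/eq = 161.1 eq.
(b) NaHCO₃ supplies 1 eq per mole → 161.1 mol.
(b) Mass: 161.1 mol × 84 g/mol = 13,530 g.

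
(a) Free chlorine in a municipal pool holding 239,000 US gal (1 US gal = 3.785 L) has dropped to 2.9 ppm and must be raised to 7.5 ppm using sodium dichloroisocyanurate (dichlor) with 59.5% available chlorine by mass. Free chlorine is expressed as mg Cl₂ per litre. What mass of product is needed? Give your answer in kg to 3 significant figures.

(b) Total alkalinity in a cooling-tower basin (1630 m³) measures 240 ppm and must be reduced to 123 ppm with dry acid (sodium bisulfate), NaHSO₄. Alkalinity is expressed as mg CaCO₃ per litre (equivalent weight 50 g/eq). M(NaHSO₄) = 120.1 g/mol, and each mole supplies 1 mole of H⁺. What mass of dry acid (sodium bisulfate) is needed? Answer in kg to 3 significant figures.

(a) 6.99 kg; (b) 458 kg

(a) Volume: 239,000 US gal × 3.785 L/gal = 904,615 L.
(a) Chlorine deficit: 7.5 − 2.9 = 4.6 ppm = 4.6 mg/L as Cl₂.
(a) Cl₂ equivalent needed: 4.6 mg/L × 904,615 L = 4,161,000 mg = 4161 g.
(a) Product at 59.5% available chlorine: 4161 / 0.595 = 6994 g.

(b) Volume: 1630 m³ = 1,630,000 L.
(b) Alkalinity to neutralize: (240 − 123) = 117 mg/L as CaCO₃ × 1,630,000 L = 190,700 g as CaCO₃.
(b) Equivalents of H⁺ required: 190,700 ÷ 50 g/eq = 3814 eq = 3814 mol NaHSO₄.
(b) Mass of NaHSO₄: 3814 × 120.1 = 458,100 g.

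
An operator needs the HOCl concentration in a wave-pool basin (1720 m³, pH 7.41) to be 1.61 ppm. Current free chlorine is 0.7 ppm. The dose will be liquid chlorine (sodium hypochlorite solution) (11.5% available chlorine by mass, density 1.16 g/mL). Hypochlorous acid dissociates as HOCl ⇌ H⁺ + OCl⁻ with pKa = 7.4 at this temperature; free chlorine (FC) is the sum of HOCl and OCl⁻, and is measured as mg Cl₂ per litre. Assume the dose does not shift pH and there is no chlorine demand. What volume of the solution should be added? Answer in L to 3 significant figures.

33.0 L

Volume: 1720 m³ = 1,720,000 L.
[OCl⁻]/[HOCl] = 10^(pH − pKa) = 10^(7.41 − 7.4) = 1.023; fraction as HOCl = 1/(1 + 1.023) = 0.4942.
Free chlorine required for 1.61 ppm HOCl: 1.61 / 0.4942 = 3.258 ppm.
FC to add: 3.258 − 0.7 = 2.558 mg/L as Cl₂.
Cl₂ equivalent: 2.558 mg/L × 1,720,000 L = 4399 g.
Product at 11.5% available Cl: 4399 / 0.115 = 38,250 g.
Volume: 38,250 g ÷ 1.16 g/mL = 32,980 mL.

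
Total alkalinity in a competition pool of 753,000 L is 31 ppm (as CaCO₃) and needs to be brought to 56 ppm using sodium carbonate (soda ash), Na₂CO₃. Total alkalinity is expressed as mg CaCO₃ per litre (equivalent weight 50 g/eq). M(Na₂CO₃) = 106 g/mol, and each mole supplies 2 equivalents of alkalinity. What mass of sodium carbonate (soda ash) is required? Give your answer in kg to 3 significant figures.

Alkalinity to add: (56 − 31) = 25 mg/L as CaCO₃ × 753,000 L = 18,820 g as CaCO₃.
Equivalents: 18,820 g ÷ 50 g/eq = 376.5 eq.
Each mole of Na₂CO₃ supplies 2 eq, so 376.5 / 2 = 188.2 mol.
Mass: 188.2 mol × 106 g/mol = 19,950 g.

20.0 kg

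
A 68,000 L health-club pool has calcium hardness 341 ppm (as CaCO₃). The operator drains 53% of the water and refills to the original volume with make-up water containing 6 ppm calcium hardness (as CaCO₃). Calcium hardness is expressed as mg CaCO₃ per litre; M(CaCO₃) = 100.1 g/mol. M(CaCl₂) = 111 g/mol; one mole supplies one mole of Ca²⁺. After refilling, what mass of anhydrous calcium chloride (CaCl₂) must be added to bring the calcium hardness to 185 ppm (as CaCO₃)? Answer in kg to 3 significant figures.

1.62 kg

After draining 53% and refilling: 341 × 0.47 + 6 × 0.53 = 163.45 ppm.
Deficit to target: 185 − 163.45 = 21.55 mg/L.
As CaCO₃: 21.55 mg/L × 68,000 L = 1465 g; ÷ 100.1 = 14.64 mol Ca²⁺.
Mass: 14.64 × 111 = 1625 g.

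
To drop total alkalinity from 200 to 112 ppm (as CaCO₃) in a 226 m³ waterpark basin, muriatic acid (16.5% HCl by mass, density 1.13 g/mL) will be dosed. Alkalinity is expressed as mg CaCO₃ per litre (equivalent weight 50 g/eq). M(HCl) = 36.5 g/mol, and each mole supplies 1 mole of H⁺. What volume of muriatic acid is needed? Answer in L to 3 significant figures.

77.9 L

Volume: 226 m³ = 226,000 L.
Alkalinity to neutralize: (200 − 112) = 88 mg/L as CaCO₃ × 226,000 L = 19,890 g as CaCO₃.
Equivalents of H⁺ required: 19,890 ÷ 50 g/eq = 397.8 eq = 397.8 mol HCl.
Mass of HCl: 397.8 × 36.5 = 14,520 g.
Mass of 16.5% solution: 14,520 / 0.165 = 87,990 g.
Volume: 87,990 g ÷ 1.13 g/mL = 77,870 mL.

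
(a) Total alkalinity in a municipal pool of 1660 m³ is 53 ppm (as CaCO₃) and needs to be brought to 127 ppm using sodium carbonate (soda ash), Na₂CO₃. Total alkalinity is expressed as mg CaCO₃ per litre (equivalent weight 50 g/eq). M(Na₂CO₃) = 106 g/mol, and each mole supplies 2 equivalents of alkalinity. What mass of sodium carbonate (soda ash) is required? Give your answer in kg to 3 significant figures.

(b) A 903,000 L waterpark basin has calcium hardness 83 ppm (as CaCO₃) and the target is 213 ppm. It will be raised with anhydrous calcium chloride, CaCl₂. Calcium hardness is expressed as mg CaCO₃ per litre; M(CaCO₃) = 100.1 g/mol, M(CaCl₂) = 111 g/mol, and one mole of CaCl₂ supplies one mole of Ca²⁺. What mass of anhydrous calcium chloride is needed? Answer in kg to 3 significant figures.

(a) 130 kg; (b) 130 kg

(a) Volume: 1660 m³ = 1,660,000 L.
(a) Alkalinity to add: (127 − 53) = 74 mg/L as CaCO₃ × 1,660,000 L = 122,800 g as CaCO₃.
(a) Equivalents: 122,800 g ÷ 50 g/eq = 2457 eq.
(a) Each mole of Na₂CO₃ supplies 2 eq, so 2457 / 2 = 1228 mol.
(a) Mass: 1228 mol × 106 g/mol = 130,200 g.

(b) Hardness to add: (213 − 83) = 130 mg/L as CaCO₃ × 903,000 L = 117,400 g as CaCO₃.
(b) Moles of Ca²⁺ (1 mol Ca²⁺ ≡ 1 mol CaCO₃): 117,400 / 100.1 g/mol = 1173 mol.
(b) Mass of CaCl₂: 1173 × 111 = 130,200 g.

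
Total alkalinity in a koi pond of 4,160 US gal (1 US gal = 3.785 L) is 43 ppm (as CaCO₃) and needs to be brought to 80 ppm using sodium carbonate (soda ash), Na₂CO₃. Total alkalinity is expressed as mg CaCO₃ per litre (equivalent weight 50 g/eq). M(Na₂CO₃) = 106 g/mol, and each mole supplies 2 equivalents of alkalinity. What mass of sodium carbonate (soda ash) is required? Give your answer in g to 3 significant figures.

618 g

Volume: 4,160 US gal × 3.785 L/gal = 15,746 L.
Alkalinity to add: (80 − 43) = 37 mg/L as CaCO₃ × 15,746 L = 582.6 g as CaCO₃.
Equivalents: 582.6 g ÷ 50 g/eq = 11.65 eq.
Each mole of Na₂CO₃ supplies 2 eq, so 11.65 / 2 = 5.826 mol.
Mass: 5.826 mol × 106 g/mol = 617.5 g.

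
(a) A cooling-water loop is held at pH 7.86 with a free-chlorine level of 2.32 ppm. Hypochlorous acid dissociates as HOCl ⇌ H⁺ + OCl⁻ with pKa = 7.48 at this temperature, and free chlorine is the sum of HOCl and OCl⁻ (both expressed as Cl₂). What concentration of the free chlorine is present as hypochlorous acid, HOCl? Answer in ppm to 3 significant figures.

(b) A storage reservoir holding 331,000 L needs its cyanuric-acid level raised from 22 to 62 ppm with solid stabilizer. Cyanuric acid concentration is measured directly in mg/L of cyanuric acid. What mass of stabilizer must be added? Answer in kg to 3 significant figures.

(a) 0.683 ppm; (b) 13.2 kg

(a) [OCl⁻]/[HOCl] = 10^(pH − pKa) = 10^(7.86 − 7.48) = 10^0.38 = 2.399.
(a) Fraction as HOCl = 1 / (1 + 2.399) = 0.2942.
(a) HOCl = 0.2942 × 2.32 ppm = 0.6826 ppm.

(b) CYA to add: (62 − 22) = 40 mg/L × 331,000 L = 13,240 g cyanuric acid.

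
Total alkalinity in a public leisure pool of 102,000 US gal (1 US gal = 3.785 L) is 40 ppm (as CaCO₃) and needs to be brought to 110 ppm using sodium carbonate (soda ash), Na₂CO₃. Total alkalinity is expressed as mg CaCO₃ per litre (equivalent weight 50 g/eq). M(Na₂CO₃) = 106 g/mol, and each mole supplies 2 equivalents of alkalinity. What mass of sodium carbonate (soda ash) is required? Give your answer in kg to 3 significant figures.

Volume: 102,000 US gal × 3.785 L/gal = 386,070 L.
Alkalinity to add: (110 − 40) = 70 mg/L as CaCO₃ × 386,070 L = 27,020 g as CaCO₃.
Equivalents: 27,020 g ÷ 50 g/eq = 540.5 eq.
Each mole of Na₂CO₃ supplies 2 eq, so 540.5 / 2 = 270.2 mol.
Mass: 270.2 mol × 106 g/mol = 28,650 g.

28.6 kg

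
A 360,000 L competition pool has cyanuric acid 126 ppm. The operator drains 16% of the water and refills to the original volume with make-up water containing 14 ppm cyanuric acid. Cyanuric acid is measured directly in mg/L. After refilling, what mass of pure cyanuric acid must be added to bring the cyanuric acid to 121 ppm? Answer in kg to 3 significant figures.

After draining 16% and refilling: 126 × 0.84 + 14 × 0.16 = 108.08 ppm.
Deficit to target: 121 − 108.08 = 12.92 mg/L.
Mass: 12.92 mg/L × 360,000 L = 4651 g cyanuric acid.

4.65 kg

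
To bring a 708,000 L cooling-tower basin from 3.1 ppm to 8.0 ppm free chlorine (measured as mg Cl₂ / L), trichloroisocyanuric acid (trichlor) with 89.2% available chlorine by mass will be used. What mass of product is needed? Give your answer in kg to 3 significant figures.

3.89 kg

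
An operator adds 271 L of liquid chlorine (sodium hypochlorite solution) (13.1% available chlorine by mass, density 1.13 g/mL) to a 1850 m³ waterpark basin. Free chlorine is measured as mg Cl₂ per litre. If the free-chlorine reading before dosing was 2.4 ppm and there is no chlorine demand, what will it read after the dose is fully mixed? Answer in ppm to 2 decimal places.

24.08 ppm

Volume: 1850 m³ = 1,850,000 L.
Mass of solution: 271 L × 1000 mL/L × 1.13 g/mL = 306,200 g.
Available chlorine delivered: 306,200 g × 0.131 = 40,120 g as Cl₂.
Concentration rise: 40,120 g / 1,850,000 L = 21.68 mg/L = 21.68 ppm.
Final FC: 2.4 + 21.68 = 24.08 ppm.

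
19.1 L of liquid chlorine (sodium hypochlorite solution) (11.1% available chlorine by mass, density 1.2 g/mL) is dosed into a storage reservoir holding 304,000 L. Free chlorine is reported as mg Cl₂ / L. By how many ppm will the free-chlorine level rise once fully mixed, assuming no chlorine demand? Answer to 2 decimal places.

Mass of solution: 19.1 L × 1000 mL/L × 1.2 g/mL = 22,920 g.
Available chlorine delivered: 22,920 g × 0.111 = 2544 g as Cl₂.
Concentration rise: 2544 g / 304,000 L = 8.369 mg/L = 8.37 ppm.

8.37 ppm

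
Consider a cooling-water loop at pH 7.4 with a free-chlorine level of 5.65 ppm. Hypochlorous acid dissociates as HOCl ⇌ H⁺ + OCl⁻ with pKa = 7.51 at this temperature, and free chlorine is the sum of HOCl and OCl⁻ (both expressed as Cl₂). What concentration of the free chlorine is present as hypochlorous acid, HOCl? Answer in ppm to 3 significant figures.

3.18 ppm

[OCl⁻]/[HOCl] = 10^(pH − pKa) = 10^(7.4 − 7.51) = 10^-0.11 = 0.7762.
Fraction as HOCl = 1 / (1 + 0.7762) = 0.563.
HOCl = 0.563 × 5.65 ppm = 3.181 ppm.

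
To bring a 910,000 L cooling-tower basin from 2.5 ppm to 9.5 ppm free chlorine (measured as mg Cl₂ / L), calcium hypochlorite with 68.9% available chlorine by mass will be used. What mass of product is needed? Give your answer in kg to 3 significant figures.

Chlorine deficit: 9.5 − 2.5 = 7 ppm = 7 mg/L as Cl₂.
Cl₂ equivalent needed: 7 mg/L × 910,000 L = 6,370,000 mg = 6370 g.
Product at 68.9% available chlorine: 6370 / 0.689 = 9245 g.

9.25 kg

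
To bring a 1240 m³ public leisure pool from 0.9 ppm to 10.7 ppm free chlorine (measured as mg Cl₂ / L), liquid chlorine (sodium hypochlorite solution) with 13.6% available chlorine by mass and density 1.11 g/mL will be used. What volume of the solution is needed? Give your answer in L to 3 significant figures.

Volume: 1240 m³ = 1,240,000 L.
Chlorine deficit: 10.7 − 0.9 = 9.8 ppm = 9.8 mg/L as Cl₂.
Cl₂ equivalent needed: 9.8 mg/L × 1,240,000 L = 12,150,000 mg = 12,150 g.
Product at 13.6% available chlorine: 12,150 / 0.136 = 89,350 g.
Volume at density 1.11 g/mL: 89,350 g ÷ 1.11 g/mL = 80,500 mL.

80.5 L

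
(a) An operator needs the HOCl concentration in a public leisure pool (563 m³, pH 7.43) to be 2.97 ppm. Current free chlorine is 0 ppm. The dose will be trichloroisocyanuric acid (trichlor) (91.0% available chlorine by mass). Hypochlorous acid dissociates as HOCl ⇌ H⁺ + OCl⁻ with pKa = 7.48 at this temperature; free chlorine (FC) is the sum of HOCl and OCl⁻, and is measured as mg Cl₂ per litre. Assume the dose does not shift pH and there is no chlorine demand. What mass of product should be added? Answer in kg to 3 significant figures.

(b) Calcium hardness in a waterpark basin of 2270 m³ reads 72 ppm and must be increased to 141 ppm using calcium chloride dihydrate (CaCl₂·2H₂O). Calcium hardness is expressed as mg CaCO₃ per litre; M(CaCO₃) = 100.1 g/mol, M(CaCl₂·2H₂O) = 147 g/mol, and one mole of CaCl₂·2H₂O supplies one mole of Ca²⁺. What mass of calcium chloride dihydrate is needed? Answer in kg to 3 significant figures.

(a) Volume: 563 m³ = 563,000 L.
(a) [OCl⁻]/[HOCl] = 10^(pH − pKa) = 10^(7.43 − 7.48) = 0.8913; fraction as HOCl = 1/(1 + 0.8913) = 0.5288.
(a) Free chlorine required for 2.97 ppm HOCl: 2.97 / 0.5288 = 5.617 ppm.
(a) FC to add: 5.617 − 0 = 5.617 mg/L as Cl₂.
(a) Cl₂ equivalent: 5.617 mg/L × 563,000 L = 3162 g.
(a) Product at 91.0% available Cl: 3162 / 0.91 = 3475 g.

(b) Volume: 2270 m³ = 2,270,000 L.
(b) Hardness to add: (141 − 72) = 69 mg/L as CaCO₃ × 2,270,000 L = 156,600 g as CaCO₃.
(b) Moles of Ca²⁺ (1 mol Ca²⁺ ≡ 1 mol CaCO₃): 156,600 / 100.1 g/mol = 1565 mol.
(b) Mass of CaCl₂·2H₂O: 1565 × 147 = 230,000 g.

(a) 3.48 kg; (b) 230 kg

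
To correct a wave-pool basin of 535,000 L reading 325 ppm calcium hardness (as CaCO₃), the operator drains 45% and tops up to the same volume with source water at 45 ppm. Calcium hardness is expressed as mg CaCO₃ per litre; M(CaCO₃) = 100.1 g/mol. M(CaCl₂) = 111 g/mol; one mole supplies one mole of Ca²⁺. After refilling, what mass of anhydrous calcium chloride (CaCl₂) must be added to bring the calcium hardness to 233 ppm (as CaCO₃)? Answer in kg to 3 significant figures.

20.2 kg

After draining 45% and refilling: 325 × 0.55 + 45 × 0.45 = 199 ppm.
Deficit to target: 233 − 199 = 34 mg/L.
As CaCO₃: 34 mg/L × 535,000 L = 18,190 g; ÷ 100.1 = 181.7 mol Ca²⁺.
Mass: 181.7 × 111 = 20,170 g.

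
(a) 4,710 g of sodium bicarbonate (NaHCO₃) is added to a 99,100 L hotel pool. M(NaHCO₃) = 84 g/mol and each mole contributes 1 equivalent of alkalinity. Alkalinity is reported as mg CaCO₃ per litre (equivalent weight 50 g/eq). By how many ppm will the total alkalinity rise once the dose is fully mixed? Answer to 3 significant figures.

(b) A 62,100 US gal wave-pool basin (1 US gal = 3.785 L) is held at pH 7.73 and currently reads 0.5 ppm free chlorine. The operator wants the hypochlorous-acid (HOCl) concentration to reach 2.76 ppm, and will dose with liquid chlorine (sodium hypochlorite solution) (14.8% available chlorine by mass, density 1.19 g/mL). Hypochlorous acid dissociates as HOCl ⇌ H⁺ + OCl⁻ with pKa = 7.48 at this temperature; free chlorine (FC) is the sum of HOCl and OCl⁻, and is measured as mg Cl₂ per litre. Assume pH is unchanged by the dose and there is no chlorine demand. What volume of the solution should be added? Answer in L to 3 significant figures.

(a) 28.3 ppm; (b) 9.57 L

(a) Moles of NaHCO₃: 4,710 g ÷ 84 g/mol = 56.07 mol → 56.07 eq of alkalinity.
(a) As CaCO₃: 56.07 eq × 50 g/eq = 2804 g.
(a) Rise: 2804 g / 99,100 L × 1000 = 28.29 mg/L.

(b) Volume: 62,100 US gal × 3.785 L/gal = 235,048 L.
(b) [OCl⁻]/[HOCl] = 10^(pH − pKa) = 10^(7.73 − 7.48) = 1.778; fraction as HOCl = 1/(1 + 1.778) = 0.3599.
(b) Free chlorine required for 2.76 ppm HOCl: 2.76 / 0.3599 = 7.668 ppm.
(b) FC to add: 7.668 − 0.5 = 7.168 mg/L as Cl₂.
(b) Cl₂ equivalent: 7.168 mg/L × 235,048 L = 1685 g.
(b) Product at 14.8% available Cl: 1685 / 0.148 = 11,380 g.
(b) Volume: 11,380 g ÷ 1.19 g/mL = 9566 mL.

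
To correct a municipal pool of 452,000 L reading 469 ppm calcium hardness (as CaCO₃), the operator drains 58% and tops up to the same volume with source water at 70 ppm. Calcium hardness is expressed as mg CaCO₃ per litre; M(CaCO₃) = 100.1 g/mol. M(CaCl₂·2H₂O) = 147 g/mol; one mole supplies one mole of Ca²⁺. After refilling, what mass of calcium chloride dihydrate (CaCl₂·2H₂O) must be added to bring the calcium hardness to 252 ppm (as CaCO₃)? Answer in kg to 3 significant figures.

After draining 58% and refilling: 469 × 0.42 + 70 × 0.58 = 237.58 ppm.
Deficit to target: 252 − 237.58 = 14.42 mg/L.
As CaCO₃: 14.42 mg/L × 452,000 L = 6518 g; ÷ 100.1 = 65.11 mol Ca²⁺.
Mass: 65.11 × 147 = 9572 g.

9.57 kg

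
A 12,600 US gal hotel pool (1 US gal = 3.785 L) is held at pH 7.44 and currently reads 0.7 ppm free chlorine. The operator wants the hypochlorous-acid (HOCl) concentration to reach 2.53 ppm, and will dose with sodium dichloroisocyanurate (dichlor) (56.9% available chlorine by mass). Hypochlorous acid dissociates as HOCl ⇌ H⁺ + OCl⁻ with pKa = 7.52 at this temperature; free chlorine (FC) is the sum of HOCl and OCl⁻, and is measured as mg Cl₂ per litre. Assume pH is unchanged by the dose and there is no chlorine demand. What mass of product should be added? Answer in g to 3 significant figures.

330 g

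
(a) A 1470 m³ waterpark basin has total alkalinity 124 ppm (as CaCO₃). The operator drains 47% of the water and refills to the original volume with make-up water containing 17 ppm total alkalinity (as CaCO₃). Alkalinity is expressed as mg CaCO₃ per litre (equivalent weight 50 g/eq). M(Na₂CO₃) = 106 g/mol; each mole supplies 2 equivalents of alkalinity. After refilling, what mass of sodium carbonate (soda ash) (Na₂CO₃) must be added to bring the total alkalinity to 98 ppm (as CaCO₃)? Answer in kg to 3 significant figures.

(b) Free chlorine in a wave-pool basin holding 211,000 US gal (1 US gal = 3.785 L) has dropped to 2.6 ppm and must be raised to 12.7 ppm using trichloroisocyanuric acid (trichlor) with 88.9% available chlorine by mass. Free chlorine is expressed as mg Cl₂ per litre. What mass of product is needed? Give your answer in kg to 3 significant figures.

(a) Volume: 1470 m³ = 1,470,000 L.
(a) After draining 47% and refilling: 124 × 0.53 + 17 × 0.47 = 73.71 ppm.
(a) Deficit to target: 98 − 73.71 = 24.29 mg/L.
(a) As CaCO₃: 24.29 mg/L × 1,470,000 L = 35,710 g; ÷ 50 g/eq ÷ 2 = 357.1 mol Na₂CO₃.
(a) Mass: 357.1 × 106 = 37,850 g.

(b) Volume: 211,000 US gal × 3.785 L/gal = 798,635 L.
(b) Chlorine deficit: 12.7 − 2.6 = 10.1 ppm = 10.1 mg/L as Cl₂.
(b) Cl₂ equivalent needed: 10.1 mg/L × 798,635 L = 8,066,000 mg = 8066 g.
(b) Product at 88.9% available chlorine: 8066 / 0.889 = 9073 g.

(a) 37.8 kg; (b) 9.07 kg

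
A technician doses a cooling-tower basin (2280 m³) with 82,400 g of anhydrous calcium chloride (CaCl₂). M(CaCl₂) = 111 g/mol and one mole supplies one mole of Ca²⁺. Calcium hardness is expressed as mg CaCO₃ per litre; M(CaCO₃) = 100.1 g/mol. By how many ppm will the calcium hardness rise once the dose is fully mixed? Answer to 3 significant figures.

32.6 ppm

Volume: 2280 m³ = 2,280,000 L.
Moles of Ca²⁺: 82,400 g ÷ 111 g/mol = 742.3 mol.
As CaCO₃: 742.3 mol × 100.1 g/mol = 74,310 g.
Rise: 74,310 g / 2,280,000 L × 1000 = 32.59 mg/L.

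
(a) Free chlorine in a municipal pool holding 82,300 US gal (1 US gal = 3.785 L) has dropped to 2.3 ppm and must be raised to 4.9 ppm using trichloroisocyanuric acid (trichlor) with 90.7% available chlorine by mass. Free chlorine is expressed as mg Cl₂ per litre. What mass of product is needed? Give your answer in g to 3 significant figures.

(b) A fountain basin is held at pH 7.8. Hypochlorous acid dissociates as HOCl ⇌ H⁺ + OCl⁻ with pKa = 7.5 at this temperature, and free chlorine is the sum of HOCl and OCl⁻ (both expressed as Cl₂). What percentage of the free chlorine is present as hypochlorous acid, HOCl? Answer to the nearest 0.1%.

(a) 893 g; (b) 33.4%

(a) Volume: 82,300 US gal × 3.785 L/gal = 311,506 L.
(a) Chlorine deficit: 4.9 − 2.3 = 2.6 ppm = 2.6 mg/L as Cl₂.
(a) Cl₂ equivalent needed: 2.6 mg/L × 311,506 L = 809,900 mg = 809.9 g.
(a) Product at 90.7% available chlorine: 809.9 / 0.907 = 893 g.

(b) [OCl⁻]/[HOCl] = 10^(pH − pKa) = 10^(7.8 − 7.5) = 10^0.30 = 1.995.
(b) Fraction as HOCl = 1 / (1 + 1.995) = 0.3339.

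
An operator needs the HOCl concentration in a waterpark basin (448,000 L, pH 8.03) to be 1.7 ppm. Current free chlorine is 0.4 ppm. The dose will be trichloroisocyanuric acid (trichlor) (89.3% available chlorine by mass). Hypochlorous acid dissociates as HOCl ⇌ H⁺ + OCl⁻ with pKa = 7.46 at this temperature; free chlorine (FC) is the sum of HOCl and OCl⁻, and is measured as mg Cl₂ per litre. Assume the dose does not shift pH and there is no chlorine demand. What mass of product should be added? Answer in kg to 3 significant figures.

3.82 kg

[OCl⁻]/[HOCl] = 10^(pH − pKa) = 10^(8.03 − 7.46) = 3.715; fraction as HOCl = 1/(1 + 3.715) = 0.2121.
Free chlorine required for 1.7 ppm HOCl: 1.7 / 0.2121 = 8.016 ppm.
FC to add: 8.016 − 0.4 = 7.616 mg/L as Cl₂.
Cl₂ equivalent: 7.616 mg/L × 448,000 L = 3412 g.
Product at 89.3% available Cl: 3412 / 0.893 = 3821 g.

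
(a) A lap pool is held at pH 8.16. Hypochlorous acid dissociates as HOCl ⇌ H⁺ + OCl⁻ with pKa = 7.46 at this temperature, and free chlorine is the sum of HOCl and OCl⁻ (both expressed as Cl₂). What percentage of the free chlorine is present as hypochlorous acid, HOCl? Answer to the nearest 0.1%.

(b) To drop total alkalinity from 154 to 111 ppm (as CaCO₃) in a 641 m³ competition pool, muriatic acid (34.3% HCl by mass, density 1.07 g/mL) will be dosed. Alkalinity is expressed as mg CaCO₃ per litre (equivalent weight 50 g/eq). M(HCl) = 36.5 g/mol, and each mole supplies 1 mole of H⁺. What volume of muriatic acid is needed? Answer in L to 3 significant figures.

(a) 16.6%; (b) 54.8 L

(a) [OCl⁻]/[HOCl] = 10^(pH − pKa) = 10^(8.16 − 7.46) = 10^0.70 = 5.012.
(a) Fraction as HOCl = 1 / (1 + 5.012) = 0.1663.

(b) Volume: 641 m³ = 641,000 L.
(b) Alkalinity to neutralize: (154 − 111) = 43 mg/L as CaCO₃ × 641,000 L = 27,560 g as CaCO₃.
(b) Equivalents of H⁺ required: 27,560 ÷ 50 g/eq = 551.3 eq = 551.3 mol HCl.
(b) Mass of HCl: 551.3 × 36.5 = 20,120 g.
(b) Mass of 34.3% solution: 20,120 / 0.343 = 58,660 g.
(b) Volume: 58,660 g ÷ 1.07 g/mL = 54,820 mL.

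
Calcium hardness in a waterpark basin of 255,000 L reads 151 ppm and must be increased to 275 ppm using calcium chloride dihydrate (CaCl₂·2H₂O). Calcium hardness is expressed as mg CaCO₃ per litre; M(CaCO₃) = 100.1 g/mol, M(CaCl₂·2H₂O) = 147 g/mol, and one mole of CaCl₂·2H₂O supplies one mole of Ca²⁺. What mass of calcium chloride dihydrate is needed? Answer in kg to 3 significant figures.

46.4 kg

Hardness to add: (275 − 151) = 124 mg/L as CaCO₃ × 255,000 L = 31,620 g as CaCO₃.
Moles of Ca²⁺ (1 mol Ca²⁺ ≡ 1 mol CaCO₃): 31,620 / 100.1 g/mol = 315.9 mol.
Mass of CaCl₂·2H₂O: 315.9 × 147 = 46,430 g.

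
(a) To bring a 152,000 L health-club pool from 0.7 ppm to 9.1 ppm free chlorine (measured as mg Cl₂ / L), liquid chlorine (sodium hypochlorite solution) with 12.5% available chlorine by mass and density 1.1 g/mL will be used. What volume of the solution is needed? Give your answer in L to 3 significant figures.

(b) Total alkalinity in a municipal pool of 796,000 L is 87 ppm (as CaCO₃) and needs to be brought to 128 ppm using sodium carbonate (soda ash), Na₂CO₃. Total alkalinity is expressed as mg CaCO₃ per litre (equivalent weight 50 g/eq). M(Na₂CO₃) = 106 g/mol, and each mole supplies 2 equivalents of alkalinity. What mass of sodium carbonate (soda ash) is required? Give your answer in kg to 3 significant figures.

(a) 9.29 L; (b) 34.6 kg

(a) Chlorine deficit: 9.1 − 0.7 = 8.4 ppm = 8.4 mg/L as Cl₂.
(a) Cl₂ equivalent needed: 8.4 mg/L × 152,000 L = 1,277,000 mg = 1277 g.
(a) Product at 12.5% available chlorine: 1277 / 0.125 = 10,210 g.
(a) Volume at density 1.1 g/mL: 10,210 g ÷ 1.1 g/mL = 9286 mL.

(b) Alkalinity to add: (128 − 87) = 41 mg/L as CaCO₃ × 796,000 L = 32,640 g as CaCO₃.
(b) Equivalents: 32,640 g ÷ 50 g/eq = 652.7 eq.
(b) Each mole of Na₂CO₃ supplies 2 eq, so 652.7 / 2 = 326.4 mol.
(b) Mass: 326.4 mol × 106 g/mol = 34,590 g.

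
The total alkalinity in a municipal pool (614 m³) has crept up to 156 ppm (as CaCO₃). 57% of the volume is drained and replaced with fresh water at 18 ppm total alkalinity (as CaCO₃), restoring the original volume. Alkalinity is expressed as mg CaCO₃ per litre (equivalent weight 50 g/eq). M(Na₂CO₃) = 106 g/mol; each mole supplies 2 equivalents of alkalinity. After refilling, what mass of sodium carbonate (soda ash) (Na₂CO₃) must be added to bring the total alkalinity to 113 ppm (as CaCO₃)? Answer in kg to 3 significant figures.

23.2 kg

Volume: 614 m³ = 614,000 L.
After draining 57% and refilling: 156 × 0.43 + 18 × 0.57 = 77.34 ppm.
Deficit to target: 113 − 77.34 = 35.66 mg/L.
As CaCO₃: 35.66 mg/L × 614,000 L = 21,900 g; ÷ 50 g/eq ÷ 2 = 219 mol Na₂CO₃.
Mass: 219 × 106 = 23,210 g.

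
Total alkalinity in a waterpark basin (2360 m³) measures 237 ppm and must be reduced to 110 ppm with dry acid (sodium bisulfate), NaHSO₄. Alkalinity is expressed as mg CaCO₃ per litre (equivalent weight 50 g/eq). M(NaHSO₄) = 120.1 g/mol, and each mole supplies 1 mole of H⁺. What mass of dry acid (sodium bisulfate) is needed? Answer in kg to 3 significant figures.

Volume: 2360 m³ = 2,360,000 L.
Alkalinity to neutralize: (237 − 110) = 127 mg/L as CaCO₃ × 2,360,000 L = 299,700 g as CaCO₃.
Equivalents of H⁺ required: 299,700 ÷ 50 g/eq = 5994 eq = 5994 mol NaHSO₄.
Mass of NaHSO₄: 5994 × 120.1 = 719,900 g.

720 kg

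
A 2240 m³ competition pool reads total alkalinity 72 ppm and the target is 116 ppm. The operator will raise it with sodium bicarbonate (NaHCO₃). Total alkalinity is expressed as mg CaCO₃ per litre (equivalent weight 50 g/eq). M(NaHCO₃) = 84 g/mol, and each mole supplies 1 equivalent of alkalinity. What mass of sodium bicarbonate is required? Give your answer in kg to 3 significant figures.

166 kg

Volume: 2240 m³ = 2,240,000 L.
Alkalinity to add: (116 − 72) = 44 mg/L as CaCO₃ × 2,240,000 L = 98,560 g as CaCO₃.
Equivalents: 98,560 g ÷ 50 g/eq = 1971 eq.
NaHCO₃ supplies 1 eq per mole → 1971 mol.
Mass: 1971 mol × 84 g/mol = 165,600 g.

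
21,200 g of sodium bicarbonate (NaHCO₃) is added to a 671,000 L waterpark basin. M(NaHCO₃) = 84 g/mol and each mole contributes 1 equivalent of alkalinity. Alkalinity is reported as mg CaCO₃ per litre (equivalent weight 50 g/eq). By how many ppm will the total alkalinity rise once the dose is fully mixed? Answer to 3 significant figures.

18.8 ppm

Moles of NaHCO₃: 21,200 g ÷ 84 g/mol = 252.4 mol → 252.4 eq of alkalinity.
As CaCO₃: 252.4 eq × 50 g/eq = 12,620 g.
Rise: 12,620 g / 671,000 L × 1000 = 18.81 mg/L.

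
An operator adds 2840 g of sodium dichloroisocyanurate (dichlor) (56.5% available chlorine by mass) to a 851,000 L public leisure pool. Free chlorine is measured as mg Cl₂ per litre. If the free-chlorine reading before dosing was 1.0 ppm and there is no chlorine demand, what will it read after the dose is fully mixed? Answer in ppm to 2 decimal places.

2.89 ppm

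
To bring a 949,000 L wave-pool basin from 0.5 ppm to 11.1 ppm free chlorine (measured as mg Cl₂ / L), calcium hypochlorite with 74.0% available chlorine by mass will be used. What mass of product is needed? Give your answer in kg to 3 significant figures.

13.6 kg

Chlorine deficit: 11.1 − 0.5 = 10.6 ppm = 10.6 mg/L as Cl₂.
Cl₂ equivalent needed: 10.6 mg/L × 949,000 L = 10,060,000 mg = 10,060 g.
Product at 74.0% available chlorine: 10,060 / 0.74 = 13,590 g.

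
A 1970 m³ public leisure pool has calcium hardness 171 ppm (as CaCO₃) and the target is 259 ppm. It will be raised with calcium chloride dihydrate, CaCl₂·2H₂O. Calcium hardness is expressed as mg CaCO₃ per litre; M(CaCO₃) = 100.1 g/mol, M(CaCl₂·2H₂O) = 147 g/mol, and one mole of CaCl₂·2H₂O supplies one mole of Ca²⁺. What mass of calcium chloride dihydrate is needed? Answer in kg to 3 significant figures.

Volume: 1970 m³ = 1,970,000 L.
Hardness to add: (259 − 171) = 88 mg/L as CaCO₃ × 1,970,000 L = 173,400 g as CaCO₃.
Moles of Ca²⁺ (1 mol Ca²⁺ ≡ 1 mol CaCO₃): 173,400 / 100.1 g/mol = 1732 mol.
Mass of CaCl₂·2H₂O: 1732 × 147 = 254,600 g.

255 kg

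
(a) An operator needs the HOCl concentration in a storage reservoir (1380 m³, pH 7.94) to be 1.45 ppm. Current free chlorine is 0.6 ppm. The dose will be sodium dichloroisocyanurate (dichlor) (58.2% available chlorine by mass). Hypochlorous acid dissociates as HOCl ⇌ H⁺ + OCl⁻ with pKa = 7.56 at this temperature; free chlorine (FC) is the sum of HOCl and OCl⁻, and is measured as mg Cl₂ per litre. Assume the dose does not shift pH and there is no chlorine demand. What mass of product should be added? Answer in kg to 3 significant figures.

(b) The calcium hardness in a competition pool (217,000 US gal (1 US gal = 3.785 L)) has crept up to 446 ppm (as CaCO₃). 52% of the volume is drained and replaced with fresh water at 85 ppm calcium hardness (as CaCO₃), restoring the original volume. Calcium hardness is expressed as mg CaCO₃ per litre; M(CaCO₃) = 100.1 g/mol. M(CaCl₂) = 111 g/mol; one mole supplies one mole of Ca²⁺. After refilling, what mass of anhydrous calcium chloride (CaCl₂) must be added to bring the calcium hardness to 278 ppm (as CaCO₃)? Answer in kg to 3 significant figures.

(a) Volume: 1380 m³ = 1,380,000 L.
(a) [OCl⁻]/[HOCl] = 10^(pH − pKa) = 10^(7.94 − 7.56) = 2.399; fraction as HOCl = 1/(1 + 2.399) = 0.2942.
(a) Free chlorine required for 1.45 ppm HOCl: 1.45 / 0.2942 = 4.928 ppm.
(a) FC to add: 4.928 − 0.6 = 4.328 mg/L as Cl₂.
(a) Cl₂ equivalent: 4.328 mg/L × 1,380,000 L = 5973 g.
(a) Product at 58.2% available Cl: 5973 / 0.582 = 10,260 g.

(b) Volume: 217,000 US gal × 3.785 L/gal = 821,345 L.
(b) After draining 52% and refilling: 446 × 0.48 + 85 × 0.52 = 258.28 ppm.
(b) Deficit to target: 278 − 258.28 = 19.72 mg/L.
(b) As CaCO₃: 19.72 mg/L × 821,345 L = 16,200 g; ÷ 100.1 = 161.8 mol Ca²⁺.
(b) Mass: 161.8 × 111 = 17,960 g.

(a) 10.3 kg; (b) 18.0 kg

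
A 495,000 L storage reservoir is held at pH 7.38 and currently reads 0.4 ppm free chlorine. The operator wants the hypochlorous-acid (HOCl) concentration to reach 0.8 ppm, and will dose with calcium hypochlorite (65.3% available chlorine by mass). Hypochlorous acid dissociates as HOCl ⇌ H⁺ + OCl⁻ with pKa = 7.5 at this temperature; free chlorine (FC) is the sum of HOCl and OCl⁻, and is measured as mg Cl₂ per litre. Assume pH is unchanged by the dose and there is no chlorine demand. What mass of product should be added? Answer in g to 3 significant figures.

763 g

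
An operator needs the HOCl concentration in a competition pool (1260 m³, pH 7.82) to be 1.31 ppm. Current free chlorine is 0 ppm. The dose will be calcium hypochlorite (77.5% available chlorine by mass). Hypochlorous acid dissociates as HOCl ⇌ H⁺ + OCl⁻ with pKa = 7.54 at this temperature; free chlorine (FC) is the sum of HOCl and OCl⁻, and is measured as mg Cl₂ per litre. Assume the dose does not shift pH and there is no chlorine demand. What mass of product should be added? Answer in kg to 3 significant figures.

Volume: 1260 m³ = 1,260,000 L.
[OCl⁻]/[HOCl] = 10^(pH − pKa) = 10^(7.82 − 7.54) = 1.905; fraction as HOCl = 1/(1 + 1.905) = 0.3442.
Free chlorine required for 1.31 ppm HOCl: 1.31 / 0.3442 = 3.806 ppm.
FC to add: 3.806 − 0 = 3.806 mg/L as Cl₂.
Cl₂ equivalent: 3.806 mg/L × 1,260,000 L = 4796 g.
Product at 77.5% available Cl: 4796 / 0.775 = 6188 g.

6.19 kg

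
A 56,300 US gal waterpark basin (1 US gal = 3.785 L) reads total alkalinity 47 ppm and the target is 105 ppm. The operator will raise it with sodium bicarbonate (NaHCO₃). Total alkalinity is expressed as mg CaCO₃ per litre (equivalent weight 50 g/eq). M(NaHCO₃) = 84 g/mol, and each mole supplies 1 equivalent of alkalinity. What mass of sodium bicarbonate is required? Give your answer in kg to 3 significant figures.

Volume: 56,300 US gal × 3.785 L/gal = 213,096 L.
Alkalinity to add: (105 − 47) = 58 mg/L as CaCO₃ × 213,096 L = 12,360 g as CaCO₃.
Equivalents: 12,360 g ÷ 50 g/eq = 247.2 eq.
NaHCO₃ supplies 1 eq per mole → 247.2 mol.
Mass: 247.2 mol × 84 g/mol = 20,760 g.

20.8 kg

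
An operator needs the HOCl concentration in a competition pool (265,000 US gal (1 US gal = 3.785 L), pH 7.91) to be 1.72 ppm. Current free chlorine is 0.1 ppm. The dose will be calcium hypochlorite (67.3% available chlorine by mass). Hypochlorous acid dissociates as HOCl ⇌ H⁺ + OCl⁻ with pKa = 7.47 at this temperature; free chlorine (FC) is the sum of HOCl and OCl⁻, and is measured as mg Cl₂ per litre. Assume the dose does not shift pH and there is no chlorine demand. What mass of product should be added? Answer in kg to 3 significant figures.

Volume: 265,000 US gal × 3.785 L/gal = 1,003,025 L.
[OCl⁻]/[HOCl] = 10^(pH − pKa) = 10^(7.91 − 7.47) = 2.754; fraction as HOCl = 1/(1 + 2.754) = 0.2664.
Free chlorine required for 1.72 ppm HOCl: 1.72 / 0.2664 = 6.457 ppm.
FC to add: 6.457 − 0.1 = 6.357 mg/L as Cl₂.
Cl₂ equivalent: 6.357 mg/L × 1,003,025 L = 6377 g.
Product at 67.3% available Cl: 6377 / 0.673 = 9475 g.

9.47 kg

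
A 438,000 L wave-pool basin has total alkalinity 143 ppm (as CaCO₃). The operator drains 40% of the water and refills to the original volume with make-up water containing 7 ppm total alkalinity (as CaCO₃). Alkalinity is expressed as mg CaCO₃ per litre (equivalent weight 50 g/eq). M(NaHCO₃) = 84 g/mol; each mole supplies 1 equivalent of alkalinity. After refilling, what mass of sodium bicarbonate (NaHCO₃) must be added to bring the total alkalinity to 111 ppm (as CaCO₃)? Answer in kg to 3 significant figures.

16.5 kg

After draining 40% and refilling: 143 × 0.60 + 7 × 0.40 = 88.6 ppm.
Deficit to target: 111 − 88.6 = 22.4 mg/L.
As CaCO₃: 22.4 mg/L × 438,000 L = 9811 g; ÷ 50 g/eq ÷ 1 = 196.2 mol NaHCO₃.
Mass: 196.2 × 84 = 16,480 g.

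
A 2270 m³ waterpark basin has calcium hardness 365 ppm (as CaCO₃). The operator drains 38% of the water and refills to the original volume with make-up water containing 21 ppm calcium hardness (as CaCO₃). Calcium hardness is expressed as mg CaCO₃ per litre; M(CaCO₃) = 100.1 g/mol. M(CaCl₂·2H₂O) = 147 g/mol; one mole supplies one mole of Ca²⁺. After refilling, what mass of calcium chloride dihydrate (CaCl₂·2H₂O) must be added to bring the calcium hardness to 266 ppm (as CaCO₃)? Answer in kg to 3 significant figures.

106 kg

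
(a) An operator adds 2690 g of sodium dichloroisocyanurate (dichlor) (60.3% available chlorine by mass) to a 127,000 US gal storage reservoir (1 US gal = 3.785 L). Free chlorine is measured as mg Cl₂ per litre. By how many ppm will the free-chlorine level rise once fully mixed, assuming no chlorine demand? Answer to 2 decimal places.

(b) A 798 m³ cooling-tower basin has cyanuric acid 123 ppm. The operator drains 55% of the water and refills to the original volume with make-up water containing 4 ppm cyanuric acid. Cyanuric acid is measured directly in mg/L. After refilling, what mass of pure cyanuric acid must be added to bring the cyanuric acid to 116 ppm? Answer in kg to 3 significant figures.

(a) Volume: 127,000 US gal × 3.785 L/gal = 480,695 L.
(a) Available chlorine delivered: 2690 g × 0.603 = 1622 g as Cl₂.
(a) Concentration rise: 1622 g / 480,695 L = 3.374 mg/L = 3.37 ppm.

(b) Volume: 798 m³ = 798,000 L.
(b) After draining 55% and refilling: 123 × 0.45 + 4 × 0.55 = 57.55 ppm.
(b) Deficit to target: 116 − 57.55 = 58.45 mg/L.
(b) Mass: 58.45 mg/L × 798,000 L = 46,640 g cyanuric acid.

(a) 3.37 ppm; (b) 46.6 kg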